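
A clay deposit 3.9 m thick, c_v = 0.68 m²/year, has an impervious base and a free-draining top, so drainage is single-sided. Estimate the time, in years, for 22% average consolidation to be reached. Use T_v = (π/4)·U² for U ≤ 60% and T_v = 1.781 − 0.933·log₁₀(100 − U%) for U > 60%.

Drainage path length: H_d = H = 3.9 m (single drainage).
U ≤ 60%: T_v = (π/4)·U² = (π/4)×0.22² = 0.038013.
t = T_v·H_d²/c_v = 0.038013×3.9²/0.68 = 0.8503 years.

t ≈ 0.85 years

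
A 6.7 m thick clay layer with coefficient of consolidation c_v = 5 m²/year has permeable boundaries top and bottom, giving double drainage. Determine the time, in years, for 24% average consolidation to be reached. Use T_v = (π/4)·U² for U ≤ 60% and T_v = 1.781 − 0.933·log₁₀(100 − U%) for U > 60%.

t ≈ 0.102 years

Drainage path length: H_d = H/2 = 3.35 m (double drainage).
U ≤ 60%: T_v = (π/4)·U² = (π/4)×0.24² = 0.045239.
t = T_v·H_d²/c_v = 0.045239×3.35²/5 = 0.1015 years.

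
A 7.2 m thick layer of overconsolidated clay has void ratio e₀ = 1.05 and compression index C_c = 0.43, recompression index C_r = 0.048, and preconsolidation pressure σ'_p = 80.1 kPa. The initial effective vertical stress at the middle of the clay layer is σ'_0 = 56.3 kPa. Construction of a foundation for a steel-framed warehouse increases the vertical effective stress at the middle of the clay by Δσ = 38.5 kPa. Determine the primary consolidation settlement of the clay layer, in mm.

S_c ≈ 136 mm

Final effective stress: σ'_f = 56.3 + 38.5 = 94.8 kPa.
σ'_f = 94.8 > σ'_p = 80.1 kPa, so the stress path crosses the preconsolidation pressure — recompression up to σ'_p, then virgin compression beyond:
S_c = H/(1+e₀)·[C_r·log₁₀(σ'_p/σ'_0) + C_c·log₁₀(σ'_f/σ'_p)]
    = 7.2/2.05 × [0.048×log₁₀(80.1/56.3) + 0.43×log₁₀(94.8/80.1)]
    = 3.5122 × [0.00735 + 0.031466] = 0.1363 m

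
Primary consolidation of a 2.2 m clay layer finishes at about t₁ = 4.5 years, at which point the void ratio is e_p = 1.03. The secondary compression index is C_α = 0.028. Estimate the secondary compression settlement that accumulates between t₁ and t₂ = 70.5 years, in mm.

S_s ≈ 36.3 mm

Secondary compression: S_s = C_α·H/(1+e_p)·log₁₀(t₂/t₁)
S_s = 0.028×2.2/(1+1.03)×log₁₀(70.5/4.5)
    = 0.03034 × 1.195 = 0.03626 m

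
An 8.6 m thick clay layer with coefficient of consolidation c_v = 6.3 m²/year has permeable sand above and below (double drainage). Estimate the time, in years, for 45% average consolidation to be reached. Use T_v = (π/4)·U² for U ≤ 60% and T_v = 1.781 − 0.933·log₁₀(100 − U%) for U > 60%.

t ≈ 0.467 years

Drainage path length: H_d = H/2 = 4.3 m (double drainage).
U ≤ 60%: T_v = (π/4)·U² = (π/4)×0.45² = 0.15904.
t = T_v·H_d²/c_v = 0.15904×4.3²/6.3 = 0.4668 years.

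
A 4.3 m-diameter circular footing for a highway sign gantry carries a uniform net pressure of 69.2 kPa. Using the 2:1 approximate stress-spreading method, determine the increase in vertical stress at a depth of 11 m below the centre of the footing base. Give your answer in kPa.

Δσ_z ≈ 5.47 kPa

By the 2:1 method the load spreads at 1 horizontal : 2 vertical, so at depth z the loaded area has grown by z in each plan dimension:
Δσ ≈ qD²/(D+z)² = 69.2×4.3²/(4.3+11)² = 5.4659 kPa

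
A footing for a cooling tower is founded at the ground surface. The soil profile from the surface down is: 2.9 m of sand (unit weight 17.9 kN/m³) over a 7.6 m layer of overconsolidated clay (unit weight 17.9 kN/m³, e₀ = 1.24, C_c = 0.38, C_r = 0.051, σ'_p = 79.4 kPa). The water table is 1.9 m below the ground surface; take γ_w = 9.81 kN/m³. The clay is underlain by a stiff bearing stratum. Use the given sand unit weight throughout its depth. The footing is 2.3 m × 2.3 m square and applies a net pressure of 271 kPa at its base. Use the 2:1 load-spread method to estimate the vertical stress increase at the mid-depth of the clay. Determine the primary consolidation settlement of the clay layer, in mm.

Mid-depth of clay below the ground surface: z = 2.9 + 7.6/2 = 6.7 m.
Total vertical stress at mid-clay: σ_v = 17.9×2.9 + 17.9×3.8 = 119.93 kPa.
Pore pressure: u = 9.81×(6.7 − 1.9) = 47.088 kPa.
Initial effective stress: σ'_0 = σ_v − u = 119.93 − 47.088 = 72.842 kPa.
Stress increase at mid-clay by the 2:1 spreading method:
Δσ = qBL/((B+z)(L+z)) = 271×2.3×2.3/((2.3+6.7)(2.3+6.7)) = 17.699 kPa
Final effective stress: σ'_f = 72.842 + 17.699 = 90.541 kPa.
σ'_f = 90.541 > σ'_p = 79.4 kPa, so the stress path crosses the preconsolidation pressure — recompression up to σ'_p, then virgin compression beyond:
S_c = H/(1+e₀)·[C_r·log₁₀(σ'_p/σ'_0) + C_c·log₁₀(σ'_f/σ'_p)]
    = 7.6/2.24 × [0.051×log₁₀(79.4/72.842) + 0.38×log₁₀(90.541/79.4)]
    = 3.3929 × [0.0019094 + 0.021669] = 0.08 m

S_c ≈ 80 mm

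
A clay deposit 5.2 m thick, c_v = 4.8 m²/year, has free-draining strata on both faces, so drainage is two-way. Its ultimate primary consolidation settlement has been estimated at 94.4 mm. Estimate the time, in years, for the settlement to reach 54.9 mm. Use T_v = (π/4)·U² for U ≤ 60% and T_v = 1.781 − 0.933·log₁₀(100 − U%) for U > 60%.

t ≈ 0.374 years

Drainage path length: H_d = H/2 = 2.6 m (double drainage).
U = S(t)/S_ult = 54.9/94.4 = 0.5816.
U ≤ 60%: T_v = (π/4)·U² = (π/4)×0.58157² = 0.26564.
t = T_v·H_d²/c_v = 0.26564×2.6²/4.8 = 0.3741 years.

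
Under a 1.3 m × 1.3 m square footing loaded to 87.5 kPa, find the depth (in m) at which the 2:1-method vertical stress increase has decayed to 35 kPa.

2:1 spreading — at depth z the loaded area has grown by z in each plan dimension:
qB²/(B+z)² = Δσ_z ⇒ z = B(√(q/Δσ_z) − 1) = 1.3×(√(87.5/35) − 1) = 0.7555 m

z ≈ 0.755 m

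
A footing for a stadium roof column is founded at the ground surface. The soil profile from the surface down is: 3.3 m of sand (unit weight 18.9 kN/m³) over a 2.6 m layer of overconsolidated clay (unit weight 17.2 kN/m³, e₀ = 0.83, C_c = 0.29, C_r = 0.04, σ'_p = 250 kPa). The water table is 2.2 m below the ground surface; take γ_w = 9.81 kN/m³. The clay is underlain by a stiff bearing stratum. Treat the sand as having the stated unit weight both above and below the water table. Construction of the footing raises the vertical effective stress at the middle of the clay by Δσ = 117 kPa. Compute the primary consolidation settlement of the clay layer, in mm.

S_c ≈ 26.4 mm

Mid-depth of clay below the ground surface: z = 3.3 + 2.6/2 = 4.6 m.
Total vertical stress at mid-clay: σ_v = 18.9×3.3 + 17.2×1.3 = 84.73 kPa.
Pore pressure: u = 9.81×(4.6 − 2.2) = 23.544 kPa.
Initial effective stress: σ'_0 = σ_v − u = 84.73 − 23.544 = 61.186 kPa.
Final effective stress: σ'_f = 61.186 + 117 = 178.19 kPa.
σ'_f = 178.19 ≤ σ'_p = 250 kPa, so the clay remains overconsolidated and only the recompression index applies:
S_c = C_r·H/(1+e₀)·log₁₀(σ'_f/σ'_0) = 0.04×2.6/1.83×log₁₀(178.19/61.186)
    = 0.056832 × 0.46423 = 0.02638 m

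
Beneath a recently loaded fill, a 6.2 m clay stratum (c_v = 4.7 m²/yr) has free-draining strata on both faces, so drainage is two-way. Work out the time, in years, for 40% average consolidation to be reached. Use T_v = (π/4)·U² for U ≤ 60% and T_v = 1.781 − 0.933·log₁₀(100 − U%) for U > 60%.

t ≈ 0.257 years

Drainage path length: H_d = H/2 = 3.1 m (double drainage).
U ≤ 60%: T_v = (π/4)·U² = (π/4)×0.4² = 0.12566.
t = T_v·H_d²/c_v = 0.12566×3.1²/4.7 = 0.2569 years.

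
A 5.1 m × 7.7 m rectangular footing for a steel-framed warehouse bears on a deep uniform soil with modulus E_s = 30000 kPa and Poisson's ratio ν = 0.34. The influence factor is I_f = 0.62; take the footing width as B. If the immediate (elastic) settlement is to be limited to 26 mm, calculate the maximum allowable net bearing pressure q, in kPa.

q ≈ 279 kPa

S_e = q·B·(1−ν²)/E_s · I_f  ⇒  q = S_e·E_s / (B·(1−ν²)·I_f).
q = 0.026 × 30000 / (5.1 × 0.8844 × 0.62) = 278.9 kPa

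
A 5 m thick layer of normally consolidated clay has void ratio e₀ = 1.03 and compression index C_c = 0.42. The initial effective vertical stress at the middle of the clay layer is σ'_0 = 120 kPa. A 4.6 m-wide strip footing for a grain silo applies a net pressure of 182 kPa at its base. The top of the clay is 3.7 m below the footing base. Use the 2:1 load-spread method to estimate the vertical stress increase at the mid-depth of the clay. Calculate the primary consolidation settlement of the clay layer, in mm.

S_c ≈ 224 mm

Mid-depth of clay below the footing base: z = 3.7 + 5/2 = 6.2 m.
Stress increase at mid-clay by the 2:1 spreading method:
Δσ = qB/(B+z) = 182×4.6/(4.6+6.2) = 77.519 kPa
Final effective stress: σ'_f = σ'_0 + Δσ = 120 + 77.519 = 197.52 kPa.
Normally consolidated clay, so the full stress increment lies on the virgin compression line:
S_c = C_c·H/(1+e₀)·log₁₀(σ'_f/σ'_0) = 0.42×5/(1+1.03)×log₁₀(197.52/120)
    = 1.0345 × 0.21643 = 0.2239 m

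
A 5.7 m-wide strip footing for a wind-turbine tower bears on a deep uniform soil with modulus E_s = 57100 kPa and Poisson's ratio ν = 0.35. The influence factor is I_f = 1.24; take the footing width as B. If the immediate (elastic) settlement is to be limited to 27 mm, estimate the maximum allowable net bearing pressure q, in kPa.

S_e = q·B·(1−ν²)/E_s · I_f  ⇒  q = S_e·E_s / (B·(1−ν²)·I_f).
q = 0.027 × 57100 / (5.7 × 0.8775 × 1.24) = 248.6 kPa

q ≈ 249 kPa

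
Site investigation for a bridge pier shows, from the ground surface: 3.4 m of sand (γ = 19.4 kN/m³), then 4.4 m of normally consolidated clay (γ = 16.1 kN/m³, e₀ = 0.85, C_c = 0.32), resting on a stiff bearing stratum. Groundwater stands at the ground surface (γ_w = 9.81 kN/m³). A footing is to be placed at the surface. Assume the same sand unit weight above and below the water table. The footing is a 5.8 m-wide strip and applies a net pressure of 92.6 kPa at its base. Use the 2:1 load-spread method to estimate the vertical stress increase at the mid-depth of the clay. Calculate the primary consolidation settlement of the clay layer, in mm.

S_c ≈ 231 mm

Mid-depth of clay below the ground surface: z = 3.4 + 4.4/2 = 5.6 m.
Total vertical stress at mid-clay: σ_v = 19.4×3.4 + 16.1×2.2 = 101.38 kPa.
Pore pressure: u = 9.81×(5.6 − 0) = 54.936 kPa.
Initial effective stress: σ'_0 = σ_v − u = 101.38 − 54.936 = 46.444 kPa.
Stress increase at mid-clay by the 2:1 spreading method:
Δσ = qB/(B+z) = 92.6×5.8/(5.8+5.6) = 47.112 kPa
Final effective stress: σ'_f = σ'_0 + Δσ = 46.444 + 47.112 = 93.556 kPa.
Normally consolidated clay, so the full stress increment lies on the virgin compression line:
S_c = C_c·H/(1+e₀)·log₁₀(σ'_f/σ'_0) = 0.32×4.4/(1+0.85)×log₁₀(93.556/46.444)
    = 0.76108 × 0.30414 = 0.2315 m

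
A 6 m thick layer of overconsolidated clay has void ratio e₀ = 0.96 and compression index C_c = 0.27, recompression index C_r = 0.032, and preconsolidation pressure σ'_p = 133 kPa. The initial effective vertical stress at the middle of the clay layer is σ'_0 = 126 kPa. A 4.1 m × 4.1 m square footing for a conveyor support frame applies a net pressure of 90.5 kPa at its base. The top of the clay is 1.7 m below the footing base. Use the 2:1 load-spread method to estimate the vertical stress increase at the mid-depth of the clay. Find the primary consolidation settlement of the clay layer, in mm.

S_c ≈ 34.9 mm

Mid-depth of clay below the footing base: z = 1.7 + 6/2 = 4.7 m.
Stress increase at mid-clay by the 2:1 spreading method:
Δσ = qBL/((B+z)(L+z)) = 90.5×4.1×4.1/((4.1+4.7)(4.1+4.7)) = 19.645 kPa
Final effective stress: σ'_f = 126 + 19.645 = 145.65 kPa.
σ'_f = 145.65 > σ'_p = 133 kPa, so the stress path crosses the preconsolidation pressure — recompression up to σ'_p, then virgin compression beyond:
S_c = H/(1+e₀)·[C_r·log₁₀(σ'_p/σ'_0) + C_c·log₁₀(σ'_f/σ'_p)]
    = 6/1.96 × [0.032×log₁₀(133/126) + 0.27×log₁₀(145.65/133)]
    = 3.0612 × [0.0007514 + 0.010654] = 0.03491 m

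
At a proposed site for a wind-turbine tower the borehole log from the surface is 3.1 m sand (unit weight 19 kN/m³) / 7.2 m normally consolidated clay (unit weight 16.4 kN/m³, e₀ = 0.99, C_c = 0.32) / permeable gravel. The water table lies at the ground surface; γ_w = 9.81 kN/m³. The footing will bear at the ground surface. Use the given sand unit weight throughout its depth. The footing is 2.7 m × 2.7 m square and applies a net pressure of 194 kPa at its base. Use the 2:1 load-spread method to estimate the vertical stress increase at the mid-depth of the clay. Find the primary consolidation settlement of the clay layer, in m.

S_c ≈ 0.134 m

Mid-depth of clay below the ground surface: z = 3.1 + 7.2/2 = 6.7 m.
Total vertical stress at mid-clay: σ_v = 19×3.1 + 16.4×3.6 = 117.94 kPa.
Pore pressure: u = 9.81×(6.7 − 0) = 65.727 kPa.
Initial effective stress: σ'_0 = σ_v − u = 117.94 − 65.727 = 52.213 kPa.
Stress increase at mid-clay by the 2:1 spreading method:
Δσ = qBL/((B+z)(L+z)) = 194×2.7×2.7/((2.7+6.7)(2.7+6.7)) = 16.006 kPa
Final effective stress: σ'_f = σ'_0 + Δσ = 52.213 + 16.006 = 68.219 kPa.
Normally consolidated clay, so the full stress increment lies on the virgin compression line:
S_c = C_c·H/(1+e₀)·log₁₀(σ'_f/σ'_0) = 0.32×7.2/(1+0.99)×log₁₀(68.219/52.213)
    = 1.1578 × 0.11613 = 0.1345 m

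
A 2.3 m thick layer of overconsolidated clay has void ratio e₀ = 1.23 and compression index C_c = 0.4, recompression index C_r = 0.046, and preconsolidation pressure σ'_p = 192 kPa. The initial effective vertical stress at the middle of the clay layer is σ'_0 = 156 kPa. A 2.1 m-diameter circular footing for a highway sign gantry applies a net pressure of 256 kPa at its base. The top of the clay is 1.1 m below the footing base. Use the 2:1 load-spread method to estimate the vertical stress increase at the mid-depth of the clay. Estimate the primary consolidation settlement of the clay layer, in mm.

S_c ≈ 25.1 mm

Mid-depth of clay below the footing base: z = 1.1 + 2.3/2 = 2.25 m.
Stress increase at mid-clay by the 2:1 spreading method:
Δσ ≈ qD²/(D+z)² = 256×2.1²/(2.1+2.25)² = 59.662 kPa
Final effective stress: σ'_f = 156 + 59.662 = 215.66 kPa.
σ'_f = 215.66 > σ'_p = 192 kPa, so the stress path crosses the preconsolidation pressure — recompression up to σ'_p, then virgin compression beyond:
S_c = H/(1+e₀)·[C_r·log₁₀(σ'_p/σ'_0) + C_c·log₁₀(σ'_f/σ'_p)]
    = 2.3/2.23 × [0.046×log₁₀(192/156) + 0.4×log₁₀(215.66/192)]
    = 1.0314 × [0.0041481 + 0.020187] = 0.0251 m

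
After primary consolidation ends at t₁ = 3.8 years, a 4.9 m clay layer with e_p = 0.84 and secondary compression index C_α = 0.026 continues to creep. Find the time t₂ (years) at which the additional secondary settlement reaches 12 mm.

t₂ ≈ 5.66 years

S_s = C_α·H/(1+e_p)·log₁₀(t₂/t₁) ⇒ log₁₀(t₂/t₁) = S_s·(1+e_p)/(C_α·H).
log₁₀(t₂/t₁) = 0.012 × (1+0.84) / (0.026×4.9) = 0.1733
t₂ = t₁ × 10^0.1733 = 3.8 × 1.49 = 5.664 years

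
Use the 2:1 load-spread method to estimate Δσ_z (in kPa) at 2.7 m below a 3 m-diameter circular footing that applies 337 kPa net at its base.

Δσ_z ≈ 93.4 kPa

By the 2:1 method the load spreads at 1 horizontal : 2 vertical, so at depth z the loaded area has grown by z in each plan dimension:
Δσ ≈ qD²/(D+z)² = 337×3²/(3+2.7)² = 93.352 kPa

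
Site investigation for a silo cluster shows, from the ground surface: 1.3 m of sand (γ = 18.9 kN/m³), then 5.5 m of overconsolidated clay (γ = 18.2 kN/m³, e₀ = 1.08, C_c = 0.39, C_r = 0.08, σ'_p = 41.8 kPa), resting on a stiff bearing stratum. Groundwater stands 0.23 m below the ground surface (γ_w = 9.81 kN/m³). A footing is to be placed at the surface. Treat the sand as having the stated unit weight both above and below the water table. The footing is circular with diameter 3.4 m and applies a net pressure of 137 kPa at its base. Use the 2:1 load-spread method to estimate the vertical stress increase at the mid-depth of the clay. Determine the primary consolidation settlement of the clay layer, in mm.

S_c ≈ 213 mm

Mid-depth of clay below the ground surface: z = 1.3 + 5.5/2 = 4.05 m.
Total vertical stress at mid-clay: σ_v = 18.9×1.3 + 18.2×2.75 = 74.62 kPa.
Pore pressure: u = 9.81×(4.05 − 0.23) = 37.474 kPa.
Initial effective stress: σ'_0 = σ_v − u = 74.62 − 37.474 = 37.146 kPa.
Stress increase at mid-clay by the 2:1 spreading method:
Δσ ≈ qD²/(D+z)² = 137×3.4²/(3.4+4.05)² = 28.534 kPa
Final effective stress: σ'_f = 37.146 + 28.534 = 65.68 kPa.
σ'_f = 65.68 > σ'_p = 41.8 kPa, so the stress path crosses the preconsolidation pressure — recompression up to σ'_p, then virgin compression beyond:
S_c = H/(1+e₀)·[C_r·log₁₀(σ'_p/σ'_0) + C_c·log₁₀(σ'_f/σ'_p)]
    = 5.5/2.08 × [0.08×log₁₀(41.8/37.146) + 0.39×log₁₀(65.68/41.8)]
    = 2.6442 × [0.0041011 + 0.07654] = 0.2132 m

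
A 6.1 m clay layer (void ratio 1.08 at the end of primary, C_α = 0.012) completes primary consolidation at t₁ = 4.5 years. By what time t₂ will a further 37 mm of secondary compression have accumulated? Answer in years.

S_s = C_α·H/(1+e_p)·log₁₀(t₂/t₁) ⇒ log₁₀(t₂/t₁) = S_s·(1+e_p)/(C_α·H).
log₁₀(t₂/t₁) = 0.037 × (1+1.08) / (0.012×6.1) = 1.051
t₂ = t₁ × 10^1.051 = 4.5 × 11.26 = 50.65 years

t₂ ≈ 50.6 years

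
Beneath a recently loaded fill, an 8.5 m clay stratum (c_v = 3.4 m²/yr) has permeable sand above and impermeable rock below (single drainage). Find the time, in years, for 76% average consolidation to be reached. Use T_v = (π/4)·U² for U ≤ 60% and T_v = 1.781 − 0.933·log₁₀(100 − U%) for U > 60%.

Drainage path length: H_d = H = 8.5 m (single drainage).
U > 60%: T_v = 1.781 − 0.933·log₁₀(100 − 76) = 0.49326.
t = T_v·H_d²/c_v = 0.49326×8.5²/3.4 = 10.48 years.

t ≈ 10.5 years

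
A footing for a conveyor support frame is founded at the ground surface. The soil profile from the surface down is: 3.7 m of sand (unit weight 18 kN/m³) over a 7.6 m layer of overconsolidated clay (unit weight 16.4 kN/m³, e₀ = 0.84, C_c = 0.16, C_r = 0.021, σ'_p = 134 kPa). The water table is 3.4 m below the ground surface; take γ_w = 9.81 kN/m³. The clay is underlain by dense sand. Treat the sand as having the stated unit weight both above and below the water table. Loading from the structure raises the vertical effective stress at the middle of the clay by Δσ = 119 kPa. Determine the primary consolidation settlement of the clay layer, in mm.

S_c ≈ 141 mm

Mid-depth of clay below the ground surface: z = 3.7 + 7.6/2 = 7.5 m.
Total vertical stress at mid-clay: σ_v = 18×3.7 + 16.4×3.8 = 128.92 kPa.
Pore pressure: u = 9.81×(7.5 − 3.4) = 40.221 kPa.
Initial effective stress: σ'_0 = σ_v − u = 128.92 − 40.221 = 88.699 kPa.
Final effective stress: σ'_f = 88.699 + 119 = 207.7 kPa.
σ'_f = 207.7 > σ'_p = 134 kPa, so the stress path crosses the preconsolidation pressure — recompression up to σ'_p, then virgin compression beyond:
S_c = H/(1+e₀)·[C_r·log₁₀(σ'_p/σ'_0) + C_c·log₁₀(σ'_f/σ'_p)]
    = 7.6/1.84 × [0.021×log₁₀(134/88.699) + 0.16×log₁₀(207.7/134)]
    = 4.1304 × [0.0037629 + 0.030453] = 0.1413 m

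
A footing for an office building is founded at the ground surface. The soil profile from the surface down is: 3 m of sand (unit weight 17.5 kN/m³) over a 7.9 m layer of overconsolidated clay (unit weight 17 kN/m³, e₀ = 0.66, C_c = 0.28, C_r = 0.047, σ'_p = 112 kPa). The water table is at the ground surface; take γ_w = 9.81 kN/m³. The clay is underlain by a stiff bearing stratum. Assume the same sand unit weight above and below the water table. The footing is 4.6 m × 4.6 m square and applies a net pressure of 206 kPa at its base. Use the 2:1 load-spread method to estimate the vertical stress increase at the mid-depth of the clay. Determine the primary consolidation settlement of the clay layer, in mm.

S_c ≈ 47.7 mm

Mid-depth of clay below the ground surface: z = 3 + 7.9/2 = 6.95 m.
Total vertical stress at mid-clay: σ_v = 17.5×3 + 17×3.95 = 119.65 kPa.
Pore pressure: u = 9.81×(6.95 − 0) = 68.18 kPa.
Initial effective stress: σ'_0 = σ_v − u = 119.65 − 68.18 = 51.47 kPa.
Stress increase at mid-clay by the 2:1 spreading method:
Δσ = qBL/((B+z)(L+z)) = 206×4.6×4.6/((4.6+6.95)(4.6+6.95)) = 32.675 kPa
Final effective stress: σ'_f = 51.47 + 32.675 = 84.145 kPa.
σ'_f = 84.145 ≤ σ'_p = 112 kPa, so the clay remains overconsolidated and only the recompression index applies:
S_c = C_r·H/(1+e₀)·log₁₀(σ'_f/σ'_0) = 0.047×7.9/1.66×log₁₀(84.145/51.47)
    = 0.22367 × 0.21347 = 0.04775 m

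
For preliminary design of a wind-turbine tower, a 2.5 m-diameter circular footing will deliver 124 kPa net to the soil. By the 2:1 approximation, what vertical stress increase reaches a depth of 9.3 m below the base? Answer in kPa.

By the 2:1 method the load spreads at 1 horizontal : 2 vertical, so at depth z the loaded area has grown by z in each plan dimension:
Δσ ≈ qD²/(D+z)² = 124×2.5²/(2.5+9.3)² = 5.5659 kPa

Δσ_z ≈ 5.57 kPa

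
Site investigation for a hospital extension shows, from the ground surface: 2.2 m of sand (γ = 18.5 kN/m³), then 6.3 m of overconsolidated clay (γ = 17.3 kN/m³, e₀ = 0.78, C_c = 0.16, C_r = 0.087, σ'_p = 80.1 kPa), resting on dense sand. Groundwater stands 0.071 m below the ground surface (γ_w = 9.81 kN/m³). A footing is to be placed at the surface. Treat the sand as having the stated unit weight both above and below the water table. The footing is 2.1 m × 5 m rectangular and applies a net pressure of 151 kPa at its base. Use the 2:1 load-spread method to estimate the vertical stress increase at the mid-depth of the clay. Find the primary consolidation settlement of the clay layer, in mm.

S_c ≈ 51.9 mm

Mid-depth of clay below the ground surface: z = 2.2 + 6.3/2 = 5.35 m.
Total vertical stress at mid-clay: σ_v = 18.5×2.2 + 17.3×3.15 = 95.195 kPa.
Pore pressure: u = 9.81×(5.35 − 0.071) = 51.787 kPa.
Initial effective stress: σ'_0 = σ_v − u = 95.195 − 51.787 = 43.408 kPa.
Stress increase at mid-clay by the 2:1 spreading method:
Δσ = qBL/((B+z)(L+z)) = 151×2.1×5/((2.1+5.35)(5+5.35)) = 20.562 kPa
Final effective stress: σ'_f = 43.408 + 20.562 = 63.97 kPa.
σ'_f = 63.97 ≤ σ'_p = 80.1 kPa, so the clay remains overconsolidated and only the recompression index applies:
S_c = C_r·H/(1+e₀)·log₁₀(σ'_f/σ'_0) = 0.087×6.3/1.78×log₁₀(63.97/43.408)
    = 0.30792 × 0.16841 = 0.05186 m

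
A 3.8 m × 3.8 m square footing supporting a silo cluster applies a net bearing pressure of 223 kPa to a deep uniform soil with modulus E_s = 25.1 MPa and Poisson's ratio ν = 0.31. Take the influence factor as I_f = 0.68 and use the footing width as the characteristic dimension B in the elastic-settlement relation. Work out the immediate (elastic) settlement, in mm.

Immediate (elastic) settlement: S_e = q·B·(1−ν²)/E_s · I_f.
E_s = 25.1 MPa = 25100 kPa.
S_e = 223 × 3.8 × (1 − 0.31²) / 25100 × 0.68
    = 223 × 3.8 × 0.9039 / 25100 × 0.68
    = 0.02075 m = 20.75 mm

S_e ≈ 20.8 mm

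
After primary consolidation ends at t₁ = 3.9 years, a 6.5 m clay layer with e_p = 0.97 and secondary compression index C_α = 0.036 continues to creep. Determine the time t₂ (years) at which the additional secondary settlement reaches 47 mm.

t₂ ≈ 9.7 years

S_s = C_α·H/(1+e_p)·log₁₀(t₂/t₁) ⇒ log₁₀(t₂/t₁) = S_s·(1+e_p)/(C_α·H).
log₁₀(t₂/t₁) = 0.047 × (1+0.97) / (0.036×6.5) = 0.3957
t₂ = t₁ × 10^0.3957 = 3.9 × 2.487 = 9.699 years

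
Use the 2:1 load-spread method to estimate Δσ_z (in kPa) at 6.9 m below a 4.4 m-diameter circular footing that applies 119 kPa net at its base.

By the 2:1 method the load spreads at 1 horizontal : 2 vertical, so at depth z the loaded area has grown by z in each plan dimension:
Δσ ≈ qD²/(D+z)² = 119×4.4²/(4.4+6.9)² = 18.042 kPa

Δσ_z ≈ 18 kPa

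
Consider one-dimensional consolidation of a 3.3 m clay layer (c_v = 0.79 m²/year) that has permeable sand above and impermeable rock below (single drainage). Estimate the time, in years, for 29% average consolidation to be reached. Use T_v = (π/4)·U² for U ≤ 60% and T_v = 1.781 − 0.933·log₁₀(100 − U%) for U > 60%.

t ≈ 0.911 years

Drainage path length: H_d = H = 3.3 m (single drainage).
U ≤ 60%: T_v = (π/4)·U² = (π/4)×0.29² = 0.066052.
t = T_v·H_d²/c_v = 0.066052×3.3²/0.79 = 0.9105 years.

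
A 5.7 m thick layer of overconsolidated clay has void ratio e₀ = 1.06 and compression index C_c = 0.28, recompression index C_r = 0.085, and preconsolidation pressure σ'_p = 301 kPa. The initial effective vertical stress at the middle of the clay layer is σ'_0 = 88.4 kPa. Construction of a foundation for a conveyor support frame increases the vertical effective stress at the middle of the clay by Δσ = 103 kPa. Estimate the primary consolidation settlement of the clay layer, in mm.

S_c ≈ 78.9 mm

Final effective stress: σ'_f = 88.4 + 103 = 191.4 kPa.
σ'_f = 191.4 ≤ σ'_p = 301 kPa, so the clay remains overconsolidated and only the recompression index applies:
S_c = C_r·H/(1+e₀)·log₁₀(σ'_f/σ'_0) = 0.085×5.7/2.06×log₁₀(191.4/88.4)
    = 0.2352 × 0.33549 = 0.07891 m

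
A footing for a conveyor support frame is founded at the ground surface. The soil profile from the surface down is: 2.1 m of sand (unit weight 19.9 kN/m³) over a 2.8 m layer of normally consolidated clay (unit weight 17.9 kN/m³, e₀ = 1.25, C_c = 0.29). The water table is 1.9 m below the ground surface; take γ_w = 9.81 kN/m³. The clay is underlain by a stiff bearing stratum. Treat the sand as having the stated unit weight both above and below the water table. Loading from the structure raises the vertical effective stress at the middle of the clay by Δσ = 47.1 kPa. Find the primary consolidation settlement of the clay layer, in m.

Mid-depth of clay below the ground surface: z = 2.1 + 2.8/2 = 3.5 m.
Total vertical stress at mid-clay: σ_v = 19.9×2.1 + 17.9×1.4 = 66.85 kPa.
Pore pressure: u = 9.81×(3.5 − 1.9) = 15.696 kPa.
Initial effective stress: σ'_0 = σ_v − u = 66.85 − 15.696 = 51.154 kPa.
Final effective stress: σ'_f = σ'_0 + Δσ = 51.154 + 47.1 = 98.254 kPa.
Normally consolidated clay, so the full stress increment lies on the virgin compression line:
S_c = C_c·H/(1+e₀)·log₁₀(σ'_f/σ'_0) = 0.29×2.8/(1+1.25)×log₁₀(98.254/51.154)
    = 0.36089 × 0.28347 = 0.1023 m

S_c ≈ 0.102 m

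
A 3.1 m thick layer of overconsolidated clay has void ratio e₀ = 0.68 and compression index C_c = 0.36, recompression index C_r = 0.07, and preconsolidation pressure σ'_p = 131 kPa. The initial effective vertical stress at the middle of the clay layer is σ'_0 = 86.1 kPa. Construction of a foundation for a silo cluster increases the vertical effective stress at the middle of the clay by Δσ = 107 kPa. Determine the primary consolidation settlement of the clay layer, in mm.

Final effective stress: σ'_f = 86.1 + 107 = 193.1 kPa.
σ'_f = 193.1 > σ'_p = 131 kPa, so the stress path crosses the preconsolidation pressure — recompression up to σ'_p, then virgin compression beyond:
S_c = H/(1+e₀)·[C_r·log₁₀(σ'_p/σ'_0) + C_c·log₁₀(σ'_f/σ'_p)]
    = 3.1/1.68 × [0.07×log₁₀(131/86.1) + 0.36×log₁₀(193.1/131)]
    = 1.8452 × [0.012759 + 0.060664] = 0.1355 m

S_c ≈ 135 mm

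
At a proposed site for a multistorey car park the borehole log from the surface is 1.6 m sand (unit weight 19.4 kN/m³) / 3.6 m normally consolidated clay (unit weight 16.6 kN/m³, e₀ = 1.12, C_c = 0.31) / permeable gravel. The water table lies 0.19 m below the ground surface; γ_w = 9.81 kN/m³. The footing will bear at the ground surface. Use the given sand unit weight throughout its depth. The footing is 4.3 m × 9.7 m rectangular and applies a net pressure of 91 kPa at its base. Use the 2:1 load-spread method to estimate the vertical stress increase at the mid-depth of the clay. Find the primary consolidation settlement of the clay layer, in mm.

Mid-depth of clay below the ground surface: z = 1.6 + 3.6/2 = 3.4 m.
Total vertical stress at mid-clay: σ_v = 19.4×1.6 + 16.6×1.8 = 60.92 kPa.
Pore pressure: u = 9.81×(3.4 − 0.19) = 31.49 kPa.
Initial effective stress: σ'_0 = σ_v − u = 60.92 − 31.49 = 29.43 kPa.
Stress increase at mid-clay by the 2:1 spreading method:
Δσ = qBL/((B+z)(L+z)) = 91×4.3×9.7/((4.3+3.4)(9.7+3.4)) = 37.629 kPa
Final effective stress: σ'_f = σ'_0 + Δσ = 29.43 + 37.629 = 67.059 kPa.
Normally consolidated clay, so the full stress increment lies on the virgin compression line:
S_c = C_c·H/(1+e₀)·log₁₀(σ'_f/σ'_0) = 0.31×3.6/(1+1.12)×log₁₀(67.059/29.43)
    = 0.52642 × 0.35767 = 0.1883 m

S_c ≈ 188 mm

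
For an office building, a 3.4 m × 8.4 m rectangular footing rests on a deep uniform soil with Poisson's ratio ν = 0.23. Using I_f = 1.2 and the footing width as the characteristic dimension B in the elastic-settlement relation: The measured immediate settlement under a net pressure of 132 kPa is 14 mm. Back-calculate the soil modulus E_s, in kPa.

S_e = q·B·(1−ν²)/E_s · I_f  ⇒  E_s = q·B·(1−ν²)·I_f / S_e.
E_s = 132 × 3.4 × 0.9471 × 1.2 / 0.014 = 36430 kPa

E_s ≈ 36400 kPa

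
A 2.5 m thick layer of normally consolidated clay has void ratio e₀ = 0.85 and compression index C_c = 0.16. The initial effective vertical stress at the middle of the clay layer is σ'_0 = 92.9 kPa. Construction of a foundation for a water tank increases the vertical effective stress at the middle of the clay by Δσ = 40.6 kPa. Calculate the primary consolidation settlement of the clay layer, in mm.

S_c ≈ 34 mm

Final effective stress: σ'_f = σ'_0 + Δσ = 92.9 + 40.6 = 133.5 kPa.
Normally consolidated clay, so the full stress increment lies on the virgin compression line:
S_c = C_c·H/(1+e₀)·log₁₀(σ'_f/σ'_0) = 0.16×2.5/(1+0.85)×log₁₀(133.5/92.9)
    = 0.21622 × 0.15747 = 0.03405 m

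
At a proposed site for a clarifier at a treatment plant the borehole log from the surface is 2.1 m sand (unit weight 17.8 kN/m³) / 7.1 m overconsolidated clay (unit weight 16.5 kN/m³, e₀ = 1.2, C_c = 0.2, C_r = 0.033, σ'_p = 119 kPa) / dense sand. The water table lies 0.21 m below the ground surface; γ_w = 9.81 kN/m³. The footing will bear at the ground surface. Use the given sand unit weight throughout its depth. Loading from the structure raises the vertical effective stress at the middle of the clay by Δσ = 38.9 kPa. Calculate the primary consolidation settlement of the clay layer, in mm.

S_c ≈ 30 mm

Mid-depth of clay below the ground surface: z = 2.1 + 7.1/2 = 5.65 m.
Total vertical stress at mid-clay: σ_v = 17.8×2.1 + 16.5×3.55 = 95.955 kPa.
Pore pressure: u = 9.81×(5.65 − 0.21) = 53.366 kPa.
Initial effective stress: σ'_0 = σ_v − u = 95.955 − 53.366 = 42.589 kPa.
Final effective stress: σ'_f = 42.589 + 38.9 = 81.489 kPa.
σ'_f = 81.489 ≤ σ'_p = 119 kPa, so the clay remains overconsolidated and only the recompression index applies:
S_c = C_r·H/(1+e₀)·log₁₀(σ'_f/σ'_0) = 0.033×7.1/2.2×log₁₀(81.489/42.589)
    = 0.1065 × 0.2818 = 0.03001 m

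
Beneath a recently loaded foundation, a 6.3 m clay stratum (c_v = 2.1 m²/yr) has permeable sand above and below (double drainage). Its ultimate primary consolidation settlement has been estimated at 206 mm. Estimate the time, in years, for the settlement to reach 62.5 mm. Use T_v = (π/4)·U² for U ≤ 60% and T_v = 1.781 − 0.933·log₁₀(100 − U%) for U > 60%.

t ≈ 0.342 years

Drainage path length: H_d = H/2 = 3.15 m (double drainage).
U = S(t)/S_ult = 62.5/206 = 0.3034.
U ≤ 60%: T_v = (π/4)·U² = (π/4)×0.3034² = 0.072296.
t = T_v·H_d²/c_v = 0.072296×3.15²/2.1 = 0.3416 years.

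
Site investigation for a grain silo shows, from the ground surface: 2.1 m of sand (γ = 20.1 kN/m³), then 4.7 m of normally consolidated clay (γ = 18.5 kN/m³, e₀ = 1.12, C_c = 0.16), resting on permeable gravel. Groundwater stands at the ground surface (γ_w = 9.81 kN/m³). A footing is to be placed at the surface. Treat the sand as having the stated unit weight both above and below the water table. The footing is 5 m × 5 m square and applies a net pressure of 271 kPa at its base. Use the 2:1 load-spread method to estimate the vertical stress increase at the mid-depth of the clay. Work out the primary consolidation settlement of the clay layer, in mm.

Mid-depth of clay below the ground surface: z = 2.1 + 4.7/2 = 4.45 m.
Total vertical stress at mid-clay: σ_v = 20.1×2.1 + 18.5×2.35 = 85.685 kPa.
Pore pressure: u = 9.81×(4.45 − 0) = 43.655 kPa.
Initial effective stress: σ'_0 = σ_v − u = 85.685 − 43.655 = 42.03 kPa.
Stress increase at mid-clay by the 2:1 spreading method:
Δσ = qBL/((B+z)(L+z)) = 271×5×5/((5+4.45)(5+4.45)) = 75.866 kPa
Final effective stress: σ'_f = σ'_0 + Δσ = 42.03 + 75.866 = 117.9 kPa.
Normally consolidated clay, so the full stress increment lies on the virgin compression line:
S_c = C_c·H/(1+e₀)·log₁₀(σ'_f/σ'_0) = 0.16×4.7/(1+1.12)×log₁₀(117.9/42.03)
    = 0.35472 × 0.44795 = 0.1589 m

S_c ≈ 159 mm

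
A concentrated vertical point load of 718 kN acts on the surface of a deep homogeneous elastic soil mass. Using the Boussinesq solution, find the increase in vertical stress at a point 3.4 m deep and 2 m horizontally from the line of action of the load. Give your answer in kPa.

Boussinesq vertical stress below a point load on an elastic half-space:
Δσ_z = 3P/(2πz²) · [1 + (r/z)²]^(−5/2)
r/z = 2/3.4 = 0.58824; [1+(r/z)²]^(−5/2) = 0.47574.
Δσ_z = 3×718/(2π×3.4²) × 0.47574 = 29.656 × 0.47574 = 14.11 kPa

Δσ_z ≈ 14.1 kPa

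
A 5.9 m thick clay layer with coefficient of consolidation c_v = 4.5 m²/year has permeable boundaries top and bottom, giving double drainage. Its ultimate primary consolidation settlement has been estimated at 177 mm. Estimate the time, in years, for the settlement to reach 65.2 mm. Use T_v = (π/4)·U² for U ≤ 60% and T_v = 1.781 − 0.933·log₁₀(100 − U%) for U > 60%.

t ≈ 0.206 years

Drainage path length: H_d = H/2 = 2.95 m (double drainage).
U = S(t)/S_ult = 65.2/177 = 0.3684.
U ≤ 60%: T_v = (π/4)·U² = (π/4)×0.36836² = 0.10657.
t = T_v·H_d²/c_v = 0.10657×2.95²/4.5 = 0.2061 years.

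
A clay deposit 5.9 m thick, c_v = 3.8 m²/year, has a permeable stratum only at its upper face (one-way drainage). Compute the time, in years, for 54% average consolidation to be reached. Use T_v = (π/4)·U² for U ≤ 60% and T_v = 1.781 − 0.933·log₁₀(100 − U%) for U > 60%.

Drainage path length: H_d = H = 5.9 m (single drainage).
U ≤ 60%: T_v = (π/4)·U² = (π/4)×0.54² = 0.22902.
t = T_v·H_d²/c_v = 0.22902×5.9²/3.8 = 2.098 years.

t ≈ 2.1 years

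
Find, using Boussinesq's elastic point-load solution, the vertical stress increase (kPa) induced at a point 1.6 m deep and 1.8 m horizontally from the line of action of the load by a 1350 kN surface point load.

Boussinesq vertical stress below a point load on an elastic half-space:
Δσ_z = 3P/(2πz²) · [1 + (r/z)²]^(−5/2)
r/z = 1.8/1.6 = 1.125; [1+(r/z)²]^(−5/2) = 0.12943.
Δσ_z = 3×1350/(2π×1.6²) × 0.12943 = 251.79 × 0.12943 = 32.59 kPa

Δσ_z ≈ 32.6 kPa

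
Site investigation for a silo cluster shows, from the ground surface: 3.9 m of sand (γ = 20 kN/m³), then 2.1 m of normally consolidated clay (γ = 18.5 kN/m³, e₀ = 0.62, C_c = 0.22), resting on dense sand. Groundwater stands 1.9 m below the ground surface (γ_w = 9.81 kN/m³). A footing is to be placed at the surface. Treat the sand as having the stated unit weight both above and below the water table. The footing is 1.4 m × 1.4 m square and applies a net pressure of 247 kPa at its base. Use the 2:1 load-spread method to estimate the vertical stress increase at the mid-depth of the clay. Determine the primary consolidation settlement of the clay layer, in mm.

Mid-depth of clay below the ground surface: z = 3.9 + 2.1/2 = 4.95 m.
Total vertical stress at mid-clay: σ_v = 20×3.9 + 18.5×1.05 = 97.425 kPa.
Pore pressure: u = 9.81×(4.95 − 1.9) = 29.921 kPa.
Initial effective stress: σ'_0 = σ_v − u = 97.425 − 29.921 = 67.504 kPa.
Stress increase at mid-clay by the 2:1 spreading method:
Δσ = qBL/((B+z)(L+z)) = 247×1.4×1.4/((1.4+4.95)(1.4+4.95)) = 12.006 kPa
Final effective stress: σ'_f = σ'_0 + Δσ = 67.504 + 12.006 = 79.51 kPa.
Normally consolidated clay, so the full stress increment lies on the virgin compression line:
S_c = C_c·H/(1+e₀)·log₁₀(σ'_f/σ'_0) = 0.22×2.1/(1+0.62)×log₁₀(79.51/67.504)
    = 0.28519 × 0.071092 = 0.02027 m

S_c ≈ 20.3 mm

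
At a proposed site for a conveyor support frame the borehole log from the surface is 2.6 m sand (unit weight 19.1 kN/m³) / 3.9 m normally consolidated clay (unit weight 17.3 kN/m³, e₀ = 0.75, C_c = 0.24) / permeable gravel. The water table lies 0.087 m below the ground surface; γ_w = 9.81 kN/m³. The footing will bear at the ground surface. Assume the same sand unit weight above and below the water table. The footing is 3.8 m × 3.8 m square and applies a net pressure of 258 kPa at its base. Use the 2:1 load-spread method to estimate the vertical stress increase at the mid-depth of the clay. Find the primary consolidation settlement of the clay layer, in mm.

S_c ≈ 198 mm

Mid-depth of clay below the ground surface: z = 2.6 + 3.9/2 = 4.55 m.
Total vertical stress at mid-clay: σ_v = 19.1×2.6 + 17.3×1.95 = 83.395 kPa.
Pore pressure: u = 9.81×(4.55 − 0.087) = 43.782 kPa.
Initial effective stress: σ'_0 = σ_v − u = 83.395 − 43.782 = 39.613 kPa.
Stress increase at mid-clay by the 2:1 spreading method:
Δσ = qBL/((B+z)(L+z)) = 258×3.8×3.8/((3.8+4.55)(3.8+4.55)) = 53.434 kPa
Final effective stress: σ'_f = σ'_0 + Δσ = 39.613 + 53.434 = 93.047 kPa.
Normally consolidated clay, so the full stress increment lies on the virgin compression line:
S_c = C_c·H/(1+e₀)·log₁₀(σ'_f/σ'_0) = 0.24×3.9/(1+0.75)×log₁₀(93.047/39.613)
    = 0.53486 × 0.37086 = 0.1984 m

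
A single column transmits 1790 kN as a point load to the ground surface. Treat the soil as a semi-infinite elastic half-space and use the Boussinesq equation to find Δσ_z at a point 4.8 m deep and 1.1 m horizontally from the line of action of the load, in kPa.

Δσ_z ≈ 32.6 kPa

Boussinesq vertical stress below a point load on an elastic half-space:
Δσ_z = 3P/(2πz²) · [1 + (r/z)²]^(−5/2)
r/z = 1.1/4.8 = 0.22917; [1+(r/z)²]^(−5/2) = 0.87989.
Δσ_z = 3×1790/(2π×4.8²) × 0.87989 = 37.095 × 0.87989 = 32.64 kPa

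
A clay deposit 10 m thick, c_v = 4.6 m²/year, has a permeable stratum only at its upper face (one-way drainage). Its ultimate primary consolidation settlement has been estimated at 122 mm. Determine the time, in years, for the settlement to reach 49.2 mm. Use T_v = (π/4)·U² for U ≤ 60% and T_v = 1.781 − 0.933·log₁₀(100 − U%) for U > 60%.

Drainage path length: H_d = H = 10 m (single drainage).
U = S(t)/S_ult = 49.2/122 = 0.4033.
U ≤ 60%: T_v = (π/4)·U² = (π/4)×0.40328² = 0.12773.
t = T_v·H_d²/c_v = 0.12773×10²/4.6 = 2.777 years.

t ≈ 2.78 years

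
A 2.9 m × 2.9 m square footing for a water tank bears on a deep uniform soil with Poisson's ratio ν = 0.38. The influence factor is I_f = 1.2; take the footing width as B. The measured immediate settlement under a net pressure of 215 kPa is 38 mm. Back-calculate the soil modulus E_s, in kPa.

E_s ≈ 16800 kPa

S_e = q·B·(1−ν²)/E_s · I_f  ⇒  E_s = q·B·(1−ν²)·I_f / S_e.
E_s = 215 × 2.9 × 0.8556 × 1.2 / 0.038 = 16850 kPa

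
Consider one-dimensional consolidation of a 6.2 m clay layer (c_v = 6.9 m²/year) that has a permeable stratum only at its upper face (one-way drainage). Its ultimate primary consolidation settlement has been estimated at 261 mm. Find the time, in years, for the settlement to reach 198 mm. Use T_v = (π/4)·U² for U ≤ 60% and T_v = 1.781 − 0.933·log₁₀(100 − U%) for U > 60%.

Drainage path length: H_d = H = 6.2 m (single drainage).
U = S(t)/S_ult = 198/261 = 0.7586.
U > 60%: T_v = 1.781 − 0.933·log₁₀(100 − 75.862) = 0.49094.
t = T_v·H_d²/c_v = 0.49094×6.2²/6.9 = 2.735 years.

t ≈ 2.74 years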